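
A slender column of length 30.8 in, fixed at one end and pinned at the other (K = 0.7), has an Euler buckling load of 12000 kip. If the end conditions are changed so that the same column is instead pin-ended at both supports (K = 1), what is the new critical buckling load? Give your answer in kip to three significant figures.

P_cr ∝ 1/K², so P_cr,new = P_cr,old × (K_old/K_new)² = 12000 × (0.7/1)²
= 12000 × 0.4900 = 5880 kip

P_cr ≈ 5880 kip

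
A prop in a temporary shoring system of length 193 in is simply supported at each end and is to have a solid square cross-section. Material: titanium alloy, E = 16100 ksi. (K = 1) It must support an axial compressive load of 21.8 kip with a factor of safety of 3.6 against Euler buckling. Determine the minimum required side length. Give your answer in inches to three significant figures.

a ≈ 3.85 in

Required P_cr = n·P = 3.6 × 21.8 = 78.48 kip
L_e = K·L = 1 × 193 = 193.0 in
Required I = P_cr·L_e²/(π²E) = 7.848×10^4 × 193.0² / (π² × 1.61×10^7) = 18.40 in⁴
Solid square: I = a⁴/12  ⇒  a = (12I)^(1/4) = (12×18.40)^(1/4) = 3.85 in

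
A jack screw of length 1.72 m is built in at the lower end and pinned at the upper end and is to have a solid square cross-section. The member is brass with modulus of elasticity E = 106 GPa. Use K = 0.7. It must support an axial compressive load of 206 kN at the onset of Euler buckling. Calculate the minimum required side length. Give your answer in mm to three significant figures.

L_e = K·L = 0.7 × 1.72 = 1.204 m
Required I = P_cr·L_e²/(π²E) = 2.060×10^5 × 1.204² / (π² × 1.06×10^11) = 2.854×10^-7 m⁴
I_req = 2.854×10^5 mm⁴
Solid square: I = a⁴/12  ⇒  a = (12I)^(1/4) = (12×2.854×10^5)^(1/4) = 43.0 mm

a ≈ 43.0 mm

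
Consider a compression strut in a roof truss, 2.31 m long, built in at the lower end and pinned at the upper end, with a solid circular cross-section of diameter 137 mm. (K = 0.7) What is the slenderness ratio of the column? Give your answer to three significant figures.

For a solid circle r = d/4 = 137/4 = 34.25 mm
L_e = K·L = 0.7 × 2.31 m = 1.617 m = 1617.0 mm
λ = L_e / r_min = 1617.0 / 34.25 = 47.2

λ ≈ 47.2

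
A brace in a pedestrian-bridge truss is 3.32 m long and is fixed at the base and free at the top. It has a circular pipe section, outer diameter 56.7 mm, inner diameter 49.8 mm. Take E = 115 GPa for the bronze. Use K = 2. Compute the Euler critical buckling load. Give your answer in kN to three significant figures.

P_cr ≈ 5.29 kN

d_o = 56.7 mm, d_i = 49.8 mm
I = π(d_o⁴ − d_i⁴)/64 = π(56.7⁴ − 49.80⁴)/64 = 2.054×10^5 mm⁴
I = 2.054×10^5 mm⁴ = 2.054×10^-7 m⁴
Effective length L_e = K·L = 2 × 3.32 = 6.640 m
P_cr = π²EI / L_e² = π² × 115×10⁹ × 2.054×10^-7 / 6.640² = 5.288×10^3 N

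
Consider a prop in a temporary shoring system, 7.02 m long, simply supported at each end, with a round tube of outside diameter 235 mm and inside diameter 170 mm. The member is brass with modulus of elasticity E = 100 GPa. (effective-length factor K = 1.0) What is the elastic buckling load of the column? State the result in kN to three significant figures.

P_cr ≈ 2180 kN

d_o = 235 mm, d_i = 170 mm
I = π(d_o⁴ − d_i⁴)/64 = π(235⁴ − 170.0⁴)/64 = 1.087×10^8 mm⁴
I = 1.087×10^8 mm⁴ = 1.087×10^-4 m⁴
Effective length L_e = K·L = 1 × 7.02 = 7.020 m
P_cr = π²EI / L_e² = π² × 100×10⁹ × 1.087×10^-4 / 7.020² = 2.177×10^6 N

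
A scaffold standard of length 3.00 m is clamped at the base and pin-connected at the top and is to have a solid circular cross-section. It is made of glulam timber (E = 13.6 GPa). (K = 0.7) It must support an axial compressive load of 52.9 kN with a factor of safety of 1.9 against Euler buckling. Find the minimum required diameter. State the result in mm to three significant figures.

Required P_cr = n·P = 1.9 × 52.9 = 100.5 kN
L_e = K·L = 0.7 × 3.00 = 2.100 m
Required I = P_cr·L_e²/(π²E) = 1.005×10^5 × 2.100² / (π² × 1.36×10^10) = 3.302×10^-6 m⁴
I_req = 3.302×10^6 mm⁴
Solid circle: I = πd⁴/64  ⇒  d = (64I/π)^(1/4) = (64×3.302×10^6/π)^(1/4) = 90.6 mm

d ≈ 90.6 mm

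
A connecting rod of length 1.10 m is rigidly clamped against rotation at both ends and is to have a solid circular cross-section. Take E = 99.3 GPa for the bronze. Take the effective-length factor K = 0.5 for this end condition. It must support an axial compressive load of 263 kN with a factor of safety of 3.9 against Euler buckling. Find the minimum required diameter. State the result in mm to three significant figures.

d ≈ 50.4 mm

Required P_cr = n·P = 3.9 × 263 = 1026 kN
L_e = K·L = 0.5 × 1.10 = 0.5500 m
Required I = P_cr·L_e²/(π²E) = 1.026×10^6 × 0.5500² / (π² × 9.93×10^10) = 3.166×10^-7 m⁴
I_req = 3.166×10^5 mm⁴
Solid circle: I = πd⁴/64  ⇒  d = (64I/π)^(1/4) = (64×3.166×10^5/π)^(1/4) = 50.4 mm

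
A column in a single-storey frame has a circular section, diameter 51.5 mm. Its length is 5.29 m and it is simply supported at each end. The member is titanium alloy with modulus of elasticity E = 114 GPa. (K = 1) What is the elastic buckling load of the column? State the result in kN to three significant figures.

I = πd⁴/64 = π×51.5⁴/64 = 3.453×10^5 mm⁴
I = 3.453×10^5 mm⁴ = 3.453×10^-7 m⁴
Effective length L_e = K·L = 1 × 5.29 = 5.290 m
P_cr = π²EI / L_e² = π² × 114×10⁹ × 3.453×10^-7 / 5.290² = 1.388×10^4 N

P_cr ≈ 13.9 kN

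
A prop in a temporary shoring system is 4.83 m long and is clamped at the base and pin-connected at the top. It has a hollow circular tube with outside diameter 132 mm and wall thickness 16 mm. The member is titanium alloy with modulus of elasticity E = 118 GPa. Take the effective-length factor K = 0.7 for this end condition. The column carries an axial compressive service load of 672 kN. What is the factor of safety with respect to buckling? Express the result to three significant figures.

Inner diameter d_i = 132 − 2×16 = 100.0 mm
I = π(d_o⁴ − d_i⁴)/64 = π(132⁴ − 100.0⁴)/64 = 9.994×10^6 mm⁴
I = 9.994×10^6 mm⁴ = 9.994×10^-6 m⁴
Effective length L_e = K·L = 0.7 × 4.83 = 3.381 m
P_cr = π²EI / L_e² = π² × 118×10⁹ × 9.994×10^-6 / 3.381² = 1.018×10^6 N
Factor of safety n = P_cr / P = 1018.2 / 672 = 1.52

n ≈ 1.52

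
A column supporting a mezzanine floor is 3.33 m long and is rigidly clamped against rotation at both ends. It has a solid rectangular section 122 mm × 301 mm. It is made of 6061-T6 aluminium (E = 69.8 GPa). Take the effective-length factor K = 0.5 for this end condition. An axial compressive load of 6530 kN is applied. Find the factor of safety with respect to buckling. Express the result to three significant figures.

Buckling occurs about the weak axis: I_min = h·b³/12 with b = 122 mm (the shorter side).
I_min = 301×122³/12 = 4.555×10^7 mm⁴
I = 4.555×10^7 mm⁴ = 4.555×10^-5 m⁴
Effective length L_e = K·L = 0.5 × 3.33 = 1.665 m
P_cr = π²EI / L_e² = π² × 69.8×10⁹ × 4.555×10^-5 / 1.665² = 1.132×10^7 N
Factor of safety n = P_cr / P = 11319 / 6530 = 1.73

n ≈ 1.73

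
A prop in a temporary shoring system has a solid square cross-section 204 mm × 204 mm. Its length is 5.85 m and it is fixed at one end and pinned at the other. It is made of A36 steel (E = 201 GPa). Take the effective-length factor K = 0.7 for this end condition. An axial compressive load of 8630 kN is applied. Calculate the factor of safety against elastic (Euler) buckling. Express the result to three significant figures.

I = a⁴/12 = 204⁴/12 = 1.443×10^8 mm⁴
I = 1.443×10^8 mm⁴ = 1.443×10^-4 m⁴
Effective length L_e = K·L = 0.7 × 5.85 = 4.095 m
P_cr = π²EI / L_e² = π² × 201×10⁹ × 1.443×10^-4 / 4.095² = 1.707×10^7 N
Factor of safety n = P_cr / P = 17074 / 8630 = 1.98

n ≈ 1.98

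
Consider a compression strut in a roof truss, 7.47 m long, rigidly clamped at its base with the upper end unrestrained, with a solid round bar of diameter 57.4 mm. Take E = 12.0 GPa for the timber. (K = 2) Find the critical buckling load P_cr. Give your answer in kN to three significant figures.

P_cr ≈ 0.283 kN

I = πd⁴/64 = π×57.4⁴/64 = 5.329×10^5 mm⁴
I = 5.329×10^5 mm⁴ = 5.329×10^-7 m⁴
Effective length L_e = K·L = 2 × 7.47 = 14.94 m
P_cr = π²EI / L_e² = π² × 12.0×10⁹ × 5.329×10^-7 / 14.94² = 282.7 N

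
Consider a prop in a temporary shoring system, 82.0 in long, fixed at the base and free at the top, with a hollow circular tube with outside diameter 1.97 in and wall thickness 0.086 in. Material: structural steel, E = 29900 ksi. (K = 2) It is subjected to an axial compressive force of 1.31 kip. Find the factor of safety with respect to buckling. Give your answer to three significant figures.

n ≈ 1.90

Inner diameter d_i = 1.97 − 2×0.086 = 1.798 in
I = π(d_o⁴ − d_i⁴)/64 = π(1.97⁴ − 1.798⁴)/64 = 0.2263 in⁴
Effective length L_e = K·L = 2 × 82.0 = 164.0 in
P_cr = π²EI / L_e² = π² × 29900×10³ × 0.2263 / 164.0² = 2.483×10^3 lb
Factor of safety n = P_cr / P = 2.4831 / 1.31 = 1.90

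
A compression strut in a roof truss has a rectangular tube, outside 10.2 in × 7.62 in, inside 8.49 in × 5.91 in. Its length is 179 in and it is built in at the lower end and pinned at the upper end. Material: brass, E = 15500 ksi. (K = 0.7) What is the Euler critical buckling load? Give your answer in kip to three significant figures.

Weak-axis I_min = (h_o·b_o³ − h_i·b_i³)/12 with b_o = 7.62, b_i = 5.910 in (shorter outer/inner sides).
I_min = (10.2×7.62³ − 8.490×5.910³)/12 = 230.0 in⁴
Effective length L_e = K·L = 0.7 × 179 = 125.3 in
P_cr = π²EI / L_e² = π² × 15500×10³ × 230.0 / 125.3² = 2.241×10^6 lb

P_cr ≈ 2240 kip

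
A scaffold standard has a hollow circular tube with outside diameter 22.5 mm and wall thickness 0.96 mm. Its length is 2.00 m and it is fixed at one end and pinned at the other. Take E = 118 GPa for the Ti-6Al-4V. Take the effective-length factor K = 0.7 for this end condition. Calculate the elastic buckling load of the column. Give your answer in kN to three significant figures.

P_cr ≈ 2.24 kN

Inner diameter d_i = 22.5 − 2×0.96 = 20.58 mm
I = π(d_o⁴ − d_i⁴)/64 = π(22.5⁴ − 20.58⁴)/64 = 3.775×10^3 mm⁴
I = 3.775×10^3 mm⁴ = 3.775×10^-9 m⁴
Effective length L_e = K·L = 0.7 × 2.00 = 1.400 m
P_cr = π²EI / L_e² = π² × 118×10⁹ × 3.775×10^-9 / 1.400² = 2.243×10^3 N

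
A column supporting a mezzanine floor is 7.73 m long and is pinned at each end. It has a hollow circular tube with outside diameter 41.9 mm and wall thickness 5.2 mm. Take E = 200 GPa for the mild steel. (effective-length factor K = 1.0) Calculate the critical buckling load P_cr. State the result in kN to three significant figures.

P_cr ≈ 3.40 kN

Inner diameter d_i = 41.9 − 2×5.2 = 31.50 mm
I = π(d_o⁴ − d_i⁴)/64 = π(41.9⁴ − 31.50⁴)/64 = 1.030×10^5 mm⁴
I = 1.030×10^5 mm⁴ = 1.030×10^-7 m⁴
Effective length L_e = K·L = 1 × 7.73 = 7.730 m
P_cr = π²EI / L_e² = π² × 200×10⁹ × 1.030×10^-7 / 7.730² = 3.401×10^3 N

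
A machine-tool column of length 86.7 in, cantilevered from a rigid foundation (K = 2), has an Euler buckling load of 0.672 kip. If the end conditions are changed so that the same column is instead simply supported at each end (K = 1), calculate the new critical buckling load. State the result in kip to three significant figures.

P_cr ≈ 2.69 kip

P_cr ∝ 1/K², so P_cr,new = P_cr,old × (K_old/K_new)² = 0.672 × (2/1)²
= 0.672 × 4.000 = 2.69 kip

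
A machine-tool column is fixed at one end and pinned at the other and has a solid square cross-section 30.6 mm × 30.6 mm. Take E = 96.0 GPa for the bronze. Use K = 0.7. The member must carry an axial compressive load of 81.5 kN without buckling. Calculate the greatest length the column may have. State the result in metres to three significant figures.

I = a⁴/12 = 30.6⁴/12 = 7.306×10^4 mm⁴
I = 7.306×10^-8 m⁴
At the buckling limit P_cr = P = 8.150×10^4 N
From P_cr = π²EI/(K·L)²:  L = (1/K)·√(π²EI/P_cr) = (1/0.7)·√(π²×9.60×10^10×7.306×10^-8/8.150×10^4)
L = 1.32 m

L_max ≈ 1.32 m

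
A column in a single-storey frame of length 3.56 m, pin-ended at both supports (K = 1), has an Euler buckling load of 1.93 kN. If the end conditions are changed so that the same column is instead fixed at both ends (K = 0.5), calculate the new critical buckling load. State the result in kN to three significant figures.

P_cr ∝ 1/K², so P_cr,new = P_cr,old × (K_old/K_new)² = 1.93 × (1/0.5)²
= 1.93 × 4.000 = 7.72 kN

P_cr ≈ 7.72 kN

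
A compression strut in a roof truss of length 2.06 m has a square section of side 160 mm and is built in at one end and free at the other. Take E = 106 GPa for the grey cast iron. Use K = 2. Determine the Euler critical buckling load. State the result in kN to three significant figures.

I = a⁴/12 = 160⁴/12 = 5.461×10^7 mm⁴
I = 5.461×10^7 mm⁴ = 5.461×10^-5 m⁴
Effective length L_e = K·L = 2 × 2.06 = 4.120 m
P_cr = π²EI / L_e² = π² × 106×10⁹ × 5.461×10^-5 / 4.120² = 3.366×10^6 N

P_cr ≈ 3370 kN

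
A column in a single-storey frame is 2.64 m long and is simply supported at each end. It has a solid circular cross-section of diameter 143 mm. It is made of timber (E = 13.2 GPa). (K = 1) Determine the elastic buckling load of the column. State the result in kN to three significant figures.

I = πd⁴/64 = π×143⁴/64 = 2.053×10^7 mm⁴
I = 2.053×10^7 mm⁴ = 2.053×10^-5 m⁴
Effective length L_e = K·L = 1 × 2.64 = 2.640 m
P_cr = π²EI / L_e² = π² × 13.2×10⁹ × 2.053×10^-5 / 2.640² = 3.837×10^5 N

P_cr ≈ 384 kN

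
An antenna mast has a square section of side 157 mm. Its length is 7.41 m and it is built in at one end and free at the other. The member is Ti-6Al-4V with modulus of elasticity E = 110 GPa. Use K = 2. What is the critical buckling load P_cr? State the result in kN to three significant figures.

I = a⁴/12 = 157⁴/12 = 5.063×10^7 mm⁴
I = 5.063×10^7 mm⁴ = 5.063×10^-5 m⁴
Effective length L_e = K·L = 2 × 7.41 = 14.82 m
P_cr = π²EI / L_e² = π² × 110×10⁹ × 5.063×10^-5 / 14.82² = 2.503×10^5 N

P_cr ≈ 250 kN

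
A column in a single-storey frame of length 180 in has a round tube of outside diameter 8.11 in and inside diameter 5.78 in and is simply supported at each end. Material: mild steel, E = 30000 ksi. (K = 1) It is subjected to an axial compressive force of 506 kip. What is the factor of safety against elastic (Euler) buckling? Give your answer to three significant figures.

d_o = 8.11 in, d_i = 5.78 in
I = π(d_o⁴ − d_i⁴)/64 = π(8.11⁴ − 5.780⁴)/64 = 157.6 in⁴
Effective length L_e = K·L = 1 × 180 = 180.0 in
P_cr = π²EI / L_e² = π² × 30000×10³ × 157.6 / 180.0² = 1.440×10^6 lb
Factor of safety n = P_cr / P = 1439.9 / 506 = 2.85

n ≈ 2.85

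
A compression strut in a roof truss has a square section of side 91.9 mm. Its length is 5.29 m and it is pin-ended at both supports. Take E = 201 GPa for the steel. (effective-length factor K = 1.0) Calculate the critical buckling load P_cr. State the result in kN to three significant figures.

I = a⁴/12 = 91.9⁴/12 = 5.944×10^6 mm⁴
I = 5.944×10^6 mm⁴ = 5.944×10^-6 m⁴
Effective length L_e = K·L = 1 × 5.29 = 5.290 m
P_cr = π²EI / L_e² = π² × 201×10⁹ × 5.944×10^-6 / 5.290² = 4.214×10^5 N

P_cr ≈ 421 kN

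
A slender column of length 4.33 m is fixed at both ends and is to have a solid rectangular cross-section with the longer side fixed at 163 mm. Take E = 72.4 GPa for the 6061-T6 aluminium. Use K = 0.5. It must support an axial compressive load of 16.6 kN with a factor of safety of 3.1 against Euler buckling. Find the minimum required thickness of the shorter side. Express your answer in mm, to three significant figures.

Required P_cr = n·P = 3.1 × 16.6 = 51.46 kN
L_e = K·L = 0.5 × 4.33 = 2.165 m
Required I = P_cr·L_e²/(π²E) = 5.146×10^4 × 2.165² / (π² × 7.24×10^10) = 3.376×10^-7 m⁴
I_req = 3.376×10^5 mm⁴
Rectangle, weak axis: I_min = h·b³/12 with h = 163 mm fixed  ⇒  b = (12I/h)^(1/3) = 29.2 mm

b ≈ 29.2 mm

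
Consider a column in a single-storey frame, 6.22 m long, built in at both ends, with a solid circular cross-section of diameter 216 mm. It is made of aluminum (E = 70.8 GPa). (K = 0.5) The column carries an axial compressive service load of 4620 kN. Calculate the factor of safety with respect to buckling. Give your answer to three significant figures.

I = πd⁴/64 = π×216⁴/64 = 1.069×10^8 mm⁴
I = 1.069×10^8 mm⁴ = 1.069×10^-4 m⁴
Effective length L_e = K·L = 0.5 × 6.22 = 3.110 m
P_cr = π²EI / L_e² = π² × 70.8×10⁹ × 1.069×10^-4 / 3.110² = 7.720×10^6 N
Factor of safety n = P_cr / P = 7719.6 / 4620 = 1.67

n ≈ 1.67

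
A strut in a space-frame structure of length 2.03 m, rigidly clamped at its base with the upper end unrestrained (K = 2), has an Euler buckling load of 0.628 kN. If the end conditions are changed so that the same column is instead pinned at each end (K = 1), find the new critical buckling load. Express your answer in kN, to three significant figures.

P_cr ∝ 1/K², so P_cr,new = P_cr,old × (K_old/K_new)² = 0.628 × (2/1)²
= 0.628 × 4.000 = 2.51 kN

P_cr ≈ 2.51 kN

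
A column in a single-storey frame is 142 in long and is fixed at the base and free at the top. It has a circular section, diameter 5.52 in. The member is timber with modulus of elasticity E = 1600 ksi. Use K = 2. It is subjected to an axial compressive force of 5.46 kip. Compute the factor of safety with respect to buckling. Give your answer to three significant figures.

n ≈ 1.63

I = πd⁴/64 = π×5.52⁴/64 = 45.57 in⁴
Effective length L_e = K·L = 2 × 142 = 284.0 in
P_cr = π²EI / L_e² = π² × 1600×10³ × 45.57 / 284.0² = 8.923×10^3 lb
Factor of safety n = P_cr / P = 8.9230 / 5.46 = 1.63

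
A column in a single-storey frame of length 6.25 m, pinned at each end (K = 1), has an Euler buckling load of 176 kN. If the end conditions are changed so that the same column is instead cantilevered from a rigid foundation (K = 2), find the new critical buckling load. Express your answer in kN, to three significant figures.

P_cr ∝ 1/K², so P_cr,new = P_cr,old × (K_old/K_new)² = 176 × (1/2)²
= 176 × 0.2500 = 44.0 kN

P_cr ≈ 44.0 kN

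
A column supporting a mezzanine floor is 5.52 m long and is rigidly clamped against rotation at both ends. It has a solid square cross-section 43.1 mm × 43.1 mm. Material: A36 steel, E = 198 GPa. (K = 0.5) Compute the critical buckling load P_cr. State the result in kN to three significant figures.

P_cr ≈ 73.8 kN

I = a⁴/12 = 43.1⁴/12 = 2.876×10^5 mm⁴
I = 2.876×10^5 mm⁴ = 2.876×10^-7 m⁴
Effective length L_e = K·L = 0.5 × 5.52 = 2.760 m
P_cr = π²EI / L_e² = π² × 198×10⁹ × 2.876×10^-7 / 2.760² = 7.377×10^4 N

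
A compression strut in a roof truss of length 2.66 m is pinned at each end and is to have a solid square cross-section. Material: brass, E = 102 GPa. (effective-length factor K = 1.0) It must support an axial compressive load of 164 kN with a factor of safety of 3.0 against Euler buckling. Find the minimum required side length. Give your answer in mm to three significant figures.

a ≈ 80.3 mm

Required P_cr = n·P = 3.0 × 164 = 492.0 kN
L_e = K·L = 1 × 2.66 = 2.660 m
Required I = P_cr·L_e²/(π²E) = 4.920×10^5 × 2.660² / (π² × 1.02×10^11) = 3.458×10^-6 m⁴
I_req = 3.458×10^6 mm⁴
Solid square: I = a⁴/12  ⇒  a = (12I)^(1/4) = (12×3.458×10^6)^(1/4) = 80.3 mm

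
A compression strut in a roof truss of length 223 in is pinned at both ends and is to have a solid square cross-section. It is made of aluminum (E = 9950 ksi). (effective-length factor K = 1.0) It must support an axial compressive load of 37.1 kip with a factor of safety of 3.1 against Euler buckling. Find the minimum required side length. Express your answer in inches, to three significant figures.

Required P_cr = n·P = 3.1 × 37.1 = 115.0 kip
L_e = K·L = 1 × 223 = 223.0 in
Required I = P_cr·L_e²/(π²E) = 1.150×10^5 × 223.0² / (π² × 9.95×10^6) = 58.24 in⁴
Solid square: I = a⁴/12  ⇒  a = (12I)^(1/4) = (12×58.24)^(1/4) = 5.14 in

a ≈ 5.14 in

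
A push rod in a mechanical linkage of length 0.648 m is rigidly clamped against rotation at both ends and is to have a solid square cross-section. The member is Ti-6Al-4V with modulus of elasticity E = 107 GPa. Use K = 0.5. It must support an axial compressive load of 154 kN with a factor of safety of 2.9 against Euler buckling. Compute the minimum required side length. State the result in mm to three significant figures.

a ≈ 27.0 mm

Required P_cr = n·P = 2.9 × 154 = 446.6 kN
L_e = K·L = 0.5 × 0.648 = 0.3240 m
Required I = P_cr·L_e²/(π²E) = 4.466×10^5 × 0.3240² / (π² × 1.07×10^11) = 4.439×10^-8 m⁴
I_req = 4.439×10^4 mm⁴
Solid square: I = a⁴/12  ⇒  a = (12I)^(1/4) = (12×4.439×10^4)^(1/4) = 27.0 mm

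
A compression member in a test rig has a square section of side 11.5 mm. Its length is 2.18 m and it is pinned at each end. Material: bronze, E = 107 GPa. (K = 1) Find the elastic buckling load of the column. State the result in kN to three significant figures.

I = a⁴/12 = 11.5⁴/12 = 1.458×10^3 mm⁴
I = 1.458×10^3 mm⁴ = 1.458×10^-9 m⁴
Effective length L_e = K·L = 1 × 2.18 = 2.180 m
P_cr = π²EI / L_e² = π² × 107×10⁹ × 1.458×10^-9 / 2.180² = 323.9 N

P_cr ≈ 0.324 kN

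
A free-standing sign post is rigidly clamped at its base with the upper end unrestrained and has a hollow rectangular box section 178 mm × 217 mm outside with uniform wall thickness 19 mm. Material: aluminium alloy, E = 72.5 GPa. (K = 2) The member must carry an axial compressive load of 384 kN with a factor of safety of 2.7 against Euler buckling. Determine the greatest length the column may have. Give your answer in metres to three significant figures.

Inner dimensions: h_i = 217 − 2×19 = 179.0 mm, b_i = 178 − 2×19 = 140.0 mm
Weak-axis I_min = (h_o·b_o³ − h_i·b_i³)/12 with b_o = 178, b_i = 140.0 mm (shorter outer/inner sides).
I_min = (217×178³ − 179.0×140.0³)/12 = 6.105×10^7 mm⁴
I = 6.105×10^-5 m⁴
Required critical load P_cr = n·P = 2.7 × 384 = 1037 kN = 1.037×10^6 N
From P_cr = π²EI/(K·L)²:  L = (1/K)·√(π²EI/P_cr) = (1/2)·√(π²×7.25×10^10×6.105×10^-5/1.037×10^6)
L = 3.25 m

L_max ≈ 3.25 m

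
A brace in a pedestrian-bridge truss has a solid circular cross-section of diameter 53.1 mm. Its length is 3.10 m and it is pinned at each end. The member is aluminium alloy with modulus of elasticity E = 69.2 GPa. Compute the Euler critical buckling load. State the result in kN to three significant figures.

P_cr ≈ 27.7 kN

I = πd⁴/64 = π×53.1⁴/64 = 3.903×10^5 mm⁴
I = 3.903×10^5 mm⁴ = 3.903×10^-7 m⁴
Effective length L_e = K·L = 1 × 3.10 = 3.100 m
P_cr = π²EI / L_e² = π² × 69.2×10⁹ × 3.903×10^-7 / 3.100² = 2.774×10^4 N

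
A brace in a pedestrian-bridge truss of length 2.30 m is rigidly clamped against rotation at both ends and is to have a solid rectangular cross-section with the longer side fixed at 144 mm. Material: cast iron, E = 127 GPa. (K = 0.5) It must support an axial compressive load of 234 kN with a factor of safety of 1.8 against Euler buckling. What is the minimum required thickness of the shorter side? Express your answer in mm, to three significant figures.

Required P_cr = n·P = 1.8 × 234 = 421.2 kN
L_e = K·L = 0.5 × 2.30 = 1.150 m
Required I = P_cr·L_e²/(π²E) = 4.212×10^5 × 1.150² / (π² × 1.27×10^11) = 4.444×10^-7 m⁴
I_req = 4.444×10^5 mm⁴
Rectangle, weak axis: I_min = h·b³/12 with h = 144 mm fixed  ⇒  b = (12I/h)^(1/3) = 33.3 mm

b ≈ 33.3 mm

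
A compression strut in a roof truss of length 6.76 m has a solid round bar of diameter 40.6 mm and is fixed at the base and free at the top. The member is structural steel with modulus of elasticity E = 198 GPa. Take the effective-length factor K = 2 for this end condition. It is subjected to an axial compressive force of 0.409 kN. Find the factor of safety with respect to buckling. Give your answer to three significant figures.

n ≈ 3.49

I = πd⁴/64 = π×40.6⁴/64 = 1.334×10^5 mm⁴
I = 1.334×10^5 mm⁴ = 1.334×10^-7 m⁴
Effective length L_e = K·L = 2 × 6.76 = 13.52 m
P_cr = π²EI / L_e² = π² × 198×10⁹ × 1.334×10^-7 / 13.52² = 1.426×10^3 N
Factor of safety n = P_cr / P = 1.4259 / 0.409 = 3.49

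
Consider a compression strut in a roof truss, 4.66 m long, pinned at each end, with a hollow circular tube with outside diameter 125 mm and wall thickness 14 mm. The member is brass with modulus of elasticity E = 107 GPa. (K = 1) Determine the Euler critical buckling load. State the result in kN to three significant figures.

P_cr ≈ 371 kN

Inner diameter d_i = 125 − 2×14 = 97.00 mm
I = π(d_o⁴ − d_i⁴)/64 = π(125⁴ − 97.00⁴)/64 = 7.639×10^6 mm⁴
I = 7.639×10^6 mm⁴ = 7.639×10^-6 m⁴
Effective length L_e = K·L = 1 × 4.66 = 4.660 m
P_cr = π²EI / L_e² = π² × 107×10⁹ × 7.639×10^-6 / 4.660² = 3.715×10^5 N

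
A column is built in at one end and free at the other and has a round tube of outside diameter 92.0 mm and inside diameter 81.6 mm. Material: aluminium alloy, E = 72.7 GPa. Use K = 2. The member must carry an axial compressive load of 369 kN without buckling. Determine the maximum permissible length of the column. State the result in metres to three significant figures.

d_o = 92.0 mm, d_i = 81.6 mm
I = π(d_o⁴ − d_i⁴)/64 = π(92.0⁴ − 81.60⁴)/64 = 1.340×10^6 mm⁴
I = 1.340×10^-6 m⁴
At the buckling limit P_cr = P = 3.690×10^5 N
From P_cr = π²EI/(K·L)²:  L = (1/K)·√(π²EI/P_cr) = (1/2)·√(π²×7.27×10^10×1.340×10^-6/3.690×10^5)
L = 0.807 m

L_max ≈ 0.807 m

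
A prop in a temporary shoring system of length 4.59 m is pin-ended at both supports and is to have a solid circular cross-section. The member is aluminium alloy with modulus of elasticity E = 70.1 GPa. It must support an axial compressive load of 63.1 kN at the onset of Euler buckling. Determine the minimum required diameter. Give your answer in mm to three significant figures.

L_e = K·L = 1 × 4.59 = 4.590 m
Required I = P_cr·L_e²/(π²E) = 6.310×10^4 × 4.590² / (π² × 7.01×10^10) = 1.921×10^-6 m⁴
I_req = 1.921×10^6 mm⁴
Solid circle: I = πd⁴/64  ⇒  d = (64I/π)^(1/4) = (64×1.921×10^6/π)^(1/4) = 79.1 mm

d ≈ 79.1 mm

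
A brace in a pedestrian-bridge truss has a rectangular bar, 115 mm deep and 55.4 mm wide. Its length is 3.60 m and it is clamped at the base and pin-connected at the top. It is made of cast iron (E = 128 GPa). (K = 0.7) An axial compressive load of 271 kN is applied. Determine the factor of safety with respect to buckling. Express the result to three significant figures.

n ≈ 1.20

Buckling occurs about the weak axis: I_min = h·b³/12 with b = 55.4 mm (the shorter side).
I_min = 115×55.4³/12 = 1.629×10^6 mm⁴
I = 1.629×10^6 mm⁴ = 1.629×10^-6 m⁴
Effective length L_e = K·L = 0.7 × 3.60 = 2.520 m
P_cr = π²EI / L_e² = π² × 128×10⁹ × 1.629×10^-6 / 2.520² = 3.242×10^5 N
Factor of safety n = P_cr / P = 324.16 / 271 = 1.20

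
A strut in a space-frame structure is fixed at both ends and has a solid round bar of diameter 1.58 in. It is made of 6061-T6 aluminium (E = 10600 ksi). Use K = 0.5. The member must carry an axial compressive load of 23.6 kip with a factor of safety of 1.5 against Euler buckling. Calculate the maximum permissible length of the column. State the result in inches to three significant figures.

L_max ≈ 60.1 in

I = πd⁴/64 = π×1.58⁴/64 = 0.3059 in⁴
Required critical load P_cr = n·P = 1.5 × 23.6 = 35.40 kip = 3.540×10^4 lb
From P_cr = π²EI/(K·L)²:  L = (1/K)·√(π²EI/P_cr) = (1/0.5)·√(π²×1.06×10^7×0.3059/3.540×10^4)
L = 60.1 in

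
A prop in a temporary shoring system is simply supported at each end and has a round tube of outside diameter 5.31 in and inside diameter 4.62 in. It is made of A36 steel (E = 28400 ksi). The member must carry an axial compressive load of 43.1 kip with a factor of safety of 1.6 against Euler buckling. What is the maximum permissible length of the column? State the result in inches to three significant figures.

d_o = 5.31 in, d_i = 4.62 in
I = π(d_o⁴ − d_i⁴)/64 = π(5.31⁴ − 4.620⁴)/64 = 16.66 in⁴
Required critical load P_cr = n·P = 1.6 × 43.1 = 68.96 kip = 6.896×10^4 lb
From P_cr = π²EI/(K·L)²:  L = (1/K)·√(π²EI/P_cr) = (1/1)·√(π²×2.84×10^7×16.66/6.896×10^4)
L = 260 in

L_max ≈ 260 in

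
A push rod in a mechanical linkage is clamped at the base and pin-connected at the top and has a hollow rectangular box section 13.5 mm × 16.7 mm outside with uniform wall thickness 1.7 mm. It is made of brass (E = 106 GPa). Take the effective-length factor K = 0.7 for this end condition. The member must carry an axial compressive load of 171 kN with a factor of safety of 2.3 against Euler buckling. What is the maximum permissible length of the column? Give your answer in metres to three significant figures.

L_max ≈ 0.111 m

Inner dimensions: h_i = 16.7 − 2×1.7 = 13.30 mm, b_i = 13.5 − 2×1.7 = 10.10 mm
Weak-axis I_min = (h_o·b_o³ − h_i·b_i³)/12 with b_o = 13.5, b_i = 10.10 mm (shorter outer/inner sides).
I_min = (16.7×13.5³ − 13.30×10.10³)/12 = 2.282×10^3 mm⁴
I = 2.282×10^-9 m⁴
Required critical load P_cr = n·P = 2.3 × 171 = 393.3 kN = 3.933×10^5 N
From P_cr = π²EI/(K·L)²:  L = (1/K)·√(π²EI/P_cr) = (1/0.7)·√(π²×1.06×10^11×2.282×10^-9/3.933×10^5)
L = 0.111 m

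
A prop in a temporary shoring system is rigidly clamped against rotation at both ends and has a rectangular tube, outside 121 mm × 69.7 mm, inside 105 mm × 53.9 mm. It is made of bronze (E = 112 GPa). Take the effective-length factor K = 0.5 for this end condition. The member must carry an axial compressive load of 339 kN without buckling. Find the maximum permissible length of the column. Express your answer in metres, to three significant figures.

Weak-axis I_min = (h_o·b_o³ − h_i·b_i³)/12 with b_o = 69.7, b_i = 53.90 mm (shorter outer/inner sides).
I_min = (121×69.7³ − 105.0×53.90³)/12 = 2.044×10^6 mm⁴
I = 2.044×10^-6 m⁴
At the buckling limit P_cr = P = 3.390×10^5 N
From P_cr = π²EI/(K·L)²:  L = (1/K)·√(π²EI/P_cr) = (1/0.5)·√(π²×1.12×10^11×2.044×10^-6/3.390×10^5)
L = 5.16 m

L_max ≈ 5.16 m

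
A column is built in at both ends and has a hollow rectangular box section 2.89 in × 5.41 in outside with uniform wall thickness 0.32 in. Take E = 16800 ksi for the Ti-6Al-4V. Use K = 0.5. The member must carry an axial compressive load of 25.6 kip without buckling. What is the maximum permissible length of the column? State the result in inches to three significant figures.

Inner dimensions: h_i = 5.41 − 2×0.32 = 4.770 in, b_i = 2.89 − 2×0.32 = 2.250 in
Weak-axis I_min = (h_o·b_o³ − h_i·b_i³)/12 with b_o = 2.89, b_i = 2.250 in (shorter outer/inner sides).
I_min = (5.41×2.89³ − 4.770×2.250³)/12 = 6.354 in⁴
At the buckling limit P_cr = P = 2.560×10^4 lb
From P_cr = π²EI/(K·L)²:  L = (1/K)·√(π²EI/P_cr) = (1/0.5)·√(π²×1.68×10^7×6.354/2.560×10^4)
L = 406 in

L_max ≈ 406 in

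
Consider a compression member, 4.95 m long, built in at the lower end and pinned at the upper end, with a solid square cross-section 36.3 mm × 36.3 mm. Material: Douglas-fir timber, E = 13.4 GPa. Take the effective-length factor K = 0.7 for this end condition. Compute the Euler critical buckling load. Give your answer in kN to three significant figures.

P_cr ≈ 1.59 kN

I = a⁴/12 = 36.3⁴/12 = 1.447×10^5 mm⁴
I = 1.447×10^5 mm⁴ = 1.447×10^-7 m⁴
Effective length L_e = K·L = 0.7 × 4.95 = 3.465 m
P_cr = π²EI / L_e² = π² × 13.4×10⁹ × 1.447×10^-7 / 3.465² = 1.594×10^3 N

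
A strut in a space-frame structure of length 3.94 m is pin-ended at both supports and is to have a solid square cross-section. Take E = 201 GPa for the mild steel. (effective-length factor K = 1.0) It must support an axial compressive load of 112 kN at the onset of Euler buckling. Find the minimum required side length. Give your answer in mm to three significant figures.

L_e = K·L = 1 × 3.94 = 3.940 m
Required I = P_cr·L_e²/(π²E) = 1.120×10^5 × 3.940² / (π² × 2.01×10^11) = 8.764×10^-7 m⁴
I_req = 8.764×10^5 mm⁴
Solid square: I = a⁴/12  ⇒  a = (12I)^(1/4) = (12×8.764×10^5)^(1/4) = 56.9 mm

a ≈ 56.9 mm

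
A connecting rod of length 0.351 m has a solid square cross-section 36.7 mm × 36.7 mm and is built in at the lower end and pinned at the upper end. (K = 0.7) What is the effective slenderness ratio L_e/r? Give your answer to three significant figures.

For a square r = a/√12 = 36.7/√12 = 10.59 mm
L_e = K·L = 0.7 × 0.351 m = 0.2457 m = 245.70 mm
λ = L_e / r_min = 245.70 / 10.59 = 23.2

λ ≈ 23.2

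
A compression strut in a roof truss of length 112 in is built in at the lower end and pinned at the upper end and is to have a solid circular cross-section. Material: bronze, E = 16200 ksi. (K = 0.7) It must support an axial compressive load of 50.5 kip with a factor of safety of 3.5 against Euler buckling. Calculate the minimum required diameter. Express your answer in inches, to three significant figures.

d ≈ 3.43 in

Required P_cr = n·P = 3.5 × 50.5 = 176.8 kip
L_e = K·L = 0.7 × 112 = 78.40 in
Required I = P_cr·L_e²/(π²E) = 1.768×10^5 × 78.40² / (π² × 1.62×10^7) = 6.795 in⁴
Solid circle: I = πd⁴/64  ⇒  d = (64I/π)^(1/4) = (64×6.795/π)^(1/4) = 3.43 in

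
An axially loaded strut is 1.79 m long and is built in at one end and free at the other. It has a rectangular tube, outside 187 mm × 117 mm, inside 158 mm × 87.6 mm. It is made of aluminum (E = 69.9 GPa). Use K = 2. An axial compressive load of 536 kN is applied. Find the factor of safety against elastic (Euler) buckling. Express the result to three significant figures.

n ≈ 1.62

Weak-axis I_min = (h_o·b_o³ − h_i·b_i³)/12 with b_o = 117, b_i = 87.60 mm (shorter outer/inner sides).
I_min = (187×117³ − 158.0×87.60³)/12 = 1.611×10^7 mm⁴
I = 1.611×10^7 mm⁴ = 1.611×10^-5 m⁴
Effective length L_e = K·L = 2 × 1.79 = 3.580 m
P_cr = π²EI / L_e² = π² × 69.9×10⁹ × 1.611×10^-5 / 3.580² = 8.670×10^5 N
Factor of safety n = P_cr / P = 867.04 / 536 = 1.62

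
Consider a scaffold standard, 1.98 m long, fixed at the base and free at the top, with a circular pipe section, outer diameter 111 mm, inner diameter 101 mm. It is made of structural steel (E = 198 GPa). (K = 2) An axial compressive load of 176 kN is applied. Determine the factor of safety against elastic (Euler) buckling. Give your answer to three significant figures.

n ≈ 1.66

d_o = 111 mm, d_i = 101 mm
I = π(d_o⁴ − d_i⁴)/64 = π(111⁴ − 101.0⁴)/64 = 2.344×10^6 mm⁴
I = 2.344×10^6 mm⁴ = 2.344×10^-6 m⁴
Effective length L_e = K·L = 2 × 1.98 = 3.960 m
P_cr = π²EI / L_e² = π² × 198×10⁹ × 2.344×10^-6 / 3.960² = 2.921×10^5 N
Factor of safety n = P_cr / P = 292.07 / 176 = 1.66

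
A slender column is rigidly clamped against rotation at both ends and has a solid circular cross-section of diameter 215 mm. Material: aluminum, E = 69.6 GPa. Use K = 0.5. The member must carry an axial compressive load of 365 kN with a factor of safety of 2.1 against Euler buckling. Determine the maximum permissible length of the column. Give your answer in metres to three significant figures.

I = πd⁴/64 = π×215⁴/64 = 1.049×10^8 mm⁴
I = 1.049×10^-4 m⁴
Required critical load P_cr = n·P = 2.1 × 365 = 766.5 kN = 7.665×10^5 N
From P_cr = π²EI/(K·L)²:  L = (1/K)·√(π²EI/P_cr) = (1/0.5)·√(π²×6.96×10^10×1.049×10^-4/7.665×10^5)
L = 19.4 m

L_max ≈ 19.4 m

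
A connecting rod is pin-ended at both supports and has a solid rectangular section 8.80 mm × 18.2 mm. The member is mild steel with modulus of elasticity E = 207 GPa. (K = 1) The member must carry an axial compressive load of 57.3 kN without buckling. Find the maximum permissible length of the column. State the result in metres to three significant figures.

Buckling occurs about the weak axis: I_min = h·b³/12 with b = 8.80 mm (the shorter side).
I_min = 18.2×8.80³/12 = 1.034×10^3 mm⁴
I = 1.034×10^-9 m⁴
At the buckling limit P_cr = P = 5.730×10^4 N
From P_cr = π²EI/(K·L)²:  L = (1/K)·√(π²EI/P_cr) = (1/1)·√(π²×2.07×10^11×1.034×10^-9/5.730×10^4)
L = 0.192 m

L_max ≈ 0.192 m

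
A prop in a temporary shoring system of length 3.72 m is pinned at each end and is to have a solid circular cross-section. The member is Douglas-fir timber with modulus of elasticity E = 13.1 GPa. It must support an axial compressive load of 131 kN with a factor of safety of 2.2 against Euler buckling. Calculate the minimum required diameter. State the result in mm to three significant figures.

Required P_cr = n·P = 2.2 × 131 = 288.2 kN
L_e = K·L = 1 × 3.72 = 3.720 m
Required I = P_cr·L_e²/(π²E) = 2.882×10^5 × 3.720² / (π² × 1.31×10^10) = 3.085×10^-5 m⁴
I_req = 3.085×10^7 mm⁴
Solid circle: I = πd⁴/64  ⇒  d = (64I/π)^(1/4) = (64×3.085×10^7/π)^(1/4) = 158 mm

d ≈ 158 mm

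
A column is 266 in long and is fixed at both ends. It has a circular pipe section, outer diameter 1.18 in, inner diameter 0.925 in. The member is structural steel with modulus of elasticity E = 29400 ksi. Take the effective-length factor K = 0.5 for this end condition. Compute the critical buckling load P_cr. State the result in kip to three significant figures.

P_cr ≈ 0.972 kip

d_o = 1.18 in, d_i = 0.925 in
I = π(d_o⁴ − d_i⁴)/64 = π(1.18⁴ − 0.9250⁴)/64 = 5.923×10^-2 in⁴
Effective length L_e = K·L = 0.5 × 266 = 133.0 in
P_cr = π²EI / L_e² = π² × 29400×10³ × 5.923×10^-2 / 133.0² = 971.6 lb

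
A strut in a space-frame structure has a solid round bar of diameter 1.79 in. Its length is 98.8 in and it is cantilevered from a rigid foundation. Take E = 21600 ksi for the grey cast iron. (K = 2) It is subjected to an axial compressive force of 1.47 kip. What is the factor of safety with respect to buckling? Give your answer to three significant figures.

n ≈ 1.87

I = πd⁴/64 = π×1.79⁴/64 = 0.5039 in⁴
Effective length L_e = K·L = 2 × 98.8 = 197.6 in
P_cr = π²EI / L_e² = π² × 21600×10³ × 0.5039 / 197.6² = 2.751×10^3 lb
Factor of safety n = P_cr / P = 2.7515 / 1.47 = 1.87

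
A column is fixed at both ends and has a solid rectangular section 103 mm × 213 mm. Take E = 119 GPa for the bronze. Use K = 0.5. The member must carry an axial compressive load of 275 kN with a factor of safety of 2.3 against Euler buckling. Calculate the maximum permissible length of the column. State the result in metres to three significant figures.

L_max ≈ 12.0 m

Buckling occurs about the weak axis: I_min = h·b³/12 with b = 103 mm (the shorter side).
I_min = 213×103³/12 = 1.940×10^7 mm⁴
I = 1.940×10^-5 m⁴
Required critical load P_cr = n·P = 2.3 × 275 = 632.5 kN = 6.325×10^5 N
From P_cr = π²EI/(K·L)²:  L = (1/K)·√(π²EI/P_cr) = (1/0.5)·√(π²×1.19×10^11×1.940×10^-5/6.325×10^5)
L = 12.0 m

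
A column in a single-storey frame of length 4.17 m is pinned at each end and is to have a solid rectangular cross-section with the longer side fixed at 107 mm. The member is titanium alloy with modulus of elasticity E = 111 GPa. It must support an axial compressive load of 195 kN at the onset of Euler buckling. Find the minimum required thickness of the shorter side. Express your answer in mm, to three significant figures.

L_e = K·L = 1 × 4.17 = 4.170 m
Required I = P_cr·L_e²/(π²E) = 1.950×10^5 × 4.170² / (π² × 1.11×10^11) = 3.095×10^-6 m⁴
I_req = 3.095×10^6 mm⁴
Rectangle, weak axis: I_min = h·b³/12 with h = 107 mm fixed  ⇒  b = (12I/h)^(1/3) = 70.3 mm

b ≈ 70.3 mm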